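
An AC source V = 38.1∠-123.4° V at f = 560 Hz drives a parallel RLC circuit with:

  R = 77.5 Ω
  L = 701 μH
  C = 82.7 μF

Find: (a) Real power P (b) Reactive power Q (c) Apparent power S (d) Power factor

Step 1 — Angular frequency: ω = 2π·f = 2π·560 = 3519 rad/s.
Step 2 — Component impedances:
  R: Z = R = 77.5 Ω
  L: Z = jωL = j·3519·0.000701 = 0 + j2.467 Ω
  C: Z = 1/(jωC) = -j/(ω·C) = 0 - j3.437 Ω
Step 3 — Parallel combination: 1/Z_total = 1/R + 1/L + 1/C; Z_total = 0.9728 + j8.628 Ω = 8.683∠83.6° Ω.
Step 4 — Source phasor: V = 38.1∠-123.4° V = -20.97 - j31.81 V.
Step 5 — Current: I = V / Z = -3.911 + j1.99 A = 4.388∠153.0° A.
Step 6 — Complex power: S = V·I* = 18.73 + j166.1 VA.
Step 7 — Real power: P = Re(S) = 18.73 W.
Step 8 — Reactive power: Q = Im(S) = 166.1 VAR.
Step 9 — Apparent power: |S| = 167.2 VA.
Step 10 — Power factor: PF = P/|S| = 0.112 (lagging).

(a) P = 18.73 W  (b) Q = 166.1 VAR  (c) S = 167.2 VA  (d) PF = 0.112 (lagging)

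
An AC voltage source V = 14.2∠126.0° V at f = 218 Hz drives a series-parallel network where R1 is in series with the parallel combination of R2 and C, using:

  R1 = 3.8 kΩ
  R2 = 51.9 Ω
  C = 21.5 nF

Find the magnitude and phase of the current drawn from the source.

Step 1 — Angular frequency: ω = 2π·f = 2π·218 = 1370 rad/s.
Step 2 — Component impedances:
  R1: Z = R = 3800 Ω
  R2: Z = R = 51.9 Ω
  C: Z = 1/(jωC) = -j/(ω·C) = 0 - j3.396e+04 Ω
Step 3 — Parallel branch: R2 || C = 1/(1/R2 + 1/C) = 51.9 - j0.07932 Ω.
Step 4 — Series with R1: Z_total = R1 + (R2 || C) = 3852 - j0.07932 Ω = 3852∠-0.0° Ω.
Step 5 — Source phasor: V = 14.2∠126.0° V = -8.347 + j11.49 V.
Step 6 — Ohm's law: I = V / Z_total = (-8.347 + j11.49) / (3852 - j0.07932) = -0.002167 + j0.002982 A.
Step 7 — Convert to polar: |I| = 0.003686 A, ∠I = 126.0°.

I = 0.003686∠126.0° A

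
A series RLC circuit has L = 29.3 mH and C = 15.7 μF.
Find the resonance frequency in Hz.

Step 1 — Resonance condition Im(Z)=0 gives ω₀ = 1/√(LC).
Step 2 — ω₀ = 1/√(0.0293·1.57e-05) = 1474 rad/s.
Step 3 — f₀ = ω₀/(2π) = 234.7 Hz.

f₀ = 234.7 Hz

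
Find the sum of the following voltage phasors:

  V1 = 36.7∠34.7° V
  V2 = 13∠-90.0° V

Step 1 — Convert each phasor to rectangular form:
  V1 = 36.7·(cos(34.7°) + j·sin(34.7°)) = 30.17 + j20.89 V
  V2 = 13·(cos(-90.0°) + j·sin(-90.0°)) = 0 - j13 V
Step 2 — Sum components: V_total = 30.17 + j7.893 V.
Step 3 — Convert to polar: |V_total| = 31.19 V, ∠V_total = 14.7°.

V_total = 31.19∠14.7° V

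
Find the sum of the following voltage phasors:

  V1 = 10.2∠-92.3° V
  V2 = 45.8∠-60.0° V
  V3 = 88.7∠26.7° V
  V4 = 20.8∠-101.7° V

Step 1 — Convert each phasor to rectangular form:
  V1 = 10.2·(cos(-92.3°) + j·sin(-92.3°)) = -0.4093 - j10.19 V
  V2 = 45.8·(cos(-60.0°) + j·sin(-60.0°)) = 22.9 - j39.66 V
  V3 = 88.7·(cos(26.7°) + j·sin(26.7°)) = 79.24 + j39.85 V
  V4 = 20.8·(cos(-101.7°) + j·sin(-101.7°)) = -4.218 - j20.37 V
Step 2 — Sum components: V_total = 97.51 - j30.37 V.
Step 3 — Convert to polar: |V_total| = 102.1 V, ∠V_total = -17.3°.

V_total = 102.1∠-17.3° V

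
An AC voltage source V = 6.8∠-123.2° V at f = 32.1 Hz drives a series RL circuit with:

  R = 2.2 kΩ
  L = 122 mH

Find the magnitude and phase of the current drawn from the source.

Step 1 — Angular frequency: ω = 2π·f = 2π·32.1 = 201.7 rad/s.
Step 2 — Component impedances:
  R: Z = R = 2200 Ω
  L: Z = jωL = j·201.7·0.122 = 0 + j24.61 Ω
Step 3 — Series combination: Z_total = R + L = 2200 + j24.61 Ω = 2200∠0.6° Ω.
Step 4 — Source phasor: V = 6.8∠-123.2° V = -3.723 - j5.69 V.
Step 5 — Ohm's law: I = V / Z_total = (-3.723 - j5.69) / (2200 + j24.61) = -0.001721 - j0.002567 A.
Step 6 — Convert to polar: |I| = 0.003091 A, ∠I = -123.8°.

I = 0.003091∠-123.8° A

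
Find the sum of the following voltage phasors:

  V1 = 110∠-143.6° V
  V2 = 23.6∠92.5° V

Step 1 — Convert each phasor to rectangular form:
  V1 = 110·(cos(-143.6°) + j·sin(-143.6°)) = -88.54 - j65.28 V
  V2 = 23.6·(cos(92.5°) + j·sin(92.5°)) = -1.029 + j23.58 V
Step 2 — Sum components: V_total = -89.57 - j41.7 V.
Step 3 — Convert to polar: |V_total| = 98.8 V, ∠V_total = -155.0°.

V_total = 98.8∠-155.0° V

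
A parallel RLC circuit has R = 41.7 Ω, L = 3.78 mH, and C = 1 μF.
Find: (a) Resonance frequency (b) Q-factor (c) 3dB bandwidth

Step 1 — Resonance: ω₀ = 1/√(LC) = 1/√(0.00378·1e-06) = 1.627e+04 rad/s.
Step 2 — f₀ = ω₀/(2π) = 2589 Hz.
Step 3 — Parallel Q: Q = R/(ω₀L) = 41.7/(1.627e+04·0.00378) = 0.6783.
Step 4 — Bandwidth: Δω = ω₀/Q = 2.398e+04 rad/s; BW = Δω/(2π) = 3817 Hz.

(a) f₀ = 2589 Hz  (b) Q = 0.6783  (c) BW = 3817 Hz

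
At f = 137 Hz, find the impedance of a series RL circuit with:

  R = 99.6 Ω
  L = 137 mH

Step 1 — Angular frequency: ω = 2π·f = 2π·137 = 860.8 rad/s.
Step 2 — Component impedances:
  R: Z = R = 99.6 Ω
  L: Z = jωL = j·860.8·0.137 = 0 + j117.9 Ω
Step 3 — Series combination: Z_total = R + L = 99.6 + j117.9 Ω = 154.4∠49.8° Ω.

Z = 99.6 + j117.9 Ω = 154.4∠49.8° Ω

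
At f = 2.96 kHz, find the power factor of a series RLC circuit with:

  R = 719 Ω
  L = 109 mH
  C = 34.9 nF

Step 1 — Angular frequency: ω = 2π·f = 2π·2960 = 1.86e+04 rad/s.
Step 2 — Component impedances:
  R: Z = R = 719 Ω
  L: Z = jωL = j·1.86e+04·0.109 = 0 + j2027 Ω
  C: Z = 1/(jωC) = -j/(ω·C) = 0 - j1541 Ω
Step 3 — Series combination: Z_total = R + L + C = 719 + j486.6 Ω = 868.2∠34.1° Ω.
Step 4 — Power factor: PF = cos(φ) = Re(Z)/|Z| = 719/868.2 = 0.8282.
Step 5 — Type: Im(Z) = 486.6 ⇒ lagging (phase φ = 34.1°).

PF = 0.8282 (lagging, φ = 34.1°)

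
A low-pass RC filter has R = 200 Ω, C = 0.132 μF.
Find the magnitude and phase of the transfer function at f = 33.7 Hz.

Step 1 — Angular frequency: ω = 2π·33.7 = 211.7 rad/s.
Step 2 — Transfer function: H(jω) = 1/(1 + jωRC).
Step 3 — Denominator: 1 + jωRC = 1 + j·211.7·200·1.32e-07 = 1 + j0.00559.
Step 4 — H = 1 - j0.00559.
Step 5 — Magnitude: |H| = 1 (-0.0 dB); phase: φ = -0.3°.

|H| = 1 (-0.0 dB), φ = -0.3°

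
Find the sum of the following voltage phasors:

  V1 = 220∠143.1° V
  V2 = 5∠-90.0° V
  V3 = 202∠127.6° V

Step 1 — Convert each phasor to rectangular form:
  V1 = 220·(cos(143.1°) + j·sin(143.1°)) = -175.9 + j132.1 V
  V2 = 5·(cos(-90.0°) + j·sin(-90.0°)) = 0 - j5 V
  V3 = 202·(cos(127.6°) + j·sin(127.6°)) = -123.2 + j160 V
Step 2 — Sum components: V_total = -299.2 + j287.1 V.
Step 3 — Convert to polar: |V_total| = 414.7 V, ∠V_total = 136.2°.

V_total = 414.7∠136.2° V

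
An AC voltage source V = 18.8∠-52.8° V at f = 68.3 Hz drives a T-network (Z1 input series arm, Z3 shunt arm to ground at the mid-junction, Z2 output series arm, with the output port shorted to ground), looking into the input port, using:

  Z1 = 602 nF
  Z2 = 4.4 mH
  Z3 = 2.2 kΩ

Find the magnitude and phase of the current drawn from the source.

Step 1 — Angular frequency: ω = 2π·f = 2π·68.3 = 429.1 rad/s.
Step 2 — Component impedances:
  Z1: Z = 1/(jωC) = -j/(ω·C) = 0 - j3871 Ω
  Z2: Z = jωL = j·429.1·0.0044 = 0 + j1.888 Ω
  Z3: Z = R = 2200 Ω
Step 3 — With the output port shorted to ground, the output series arm Z2 runs from the junction to ground; the shunt arm Z3 also runs from the junction to ground. They appear in parallel: Z3 || Z2 = 0.001621 + j1.888 Ω.
Step 4 — Series with input arm Z1: Z_in = Z1 + (Z3 || Z2) = 0.001621 - j3869 Ω = 3869∠-90.0° Ω.
Step 5 — Source phasor: V = 18.8∠-52.8° V = 11.37 - j14.97 V.
Step 6 — Ohm's law: I = V / Z_total = (11.37 - j14.97) / (0.001621 - j3869) = 0.003871 + j0.002938 A.
Step 7 — Convert to polar: |I| = 0.004859 A, ∠I = 37.2°.

I = 0.004859∠37.2° A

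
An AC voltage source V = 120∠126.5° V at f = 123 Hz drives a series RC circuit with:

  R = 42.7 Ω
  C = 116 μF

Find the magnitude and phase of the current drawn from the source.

Step 1 — Angular frequency: ω = 2π·f = 2π·123 = 772.8 rad/s.
Step 2 — Component impedances:
  R: Z = R = 42.7 Ω
  C: Z = 1/(jωC) = -j/(ω·C) = 0 - j11.15 Ω
Step 3 — Series combination: Z_total = R + C = 42.7 - j11.15 Ω = 44.13∠-14.6° Ω.
Step 4 — Source phasor: V = 120∠126.5° V = -71.38 + j96.46 V.
Step 5 — Ohm's law: I = V / Z_total = (-71.38 + j96.46) / (42.7 - j11.15) = -2.117 + j1.706 A.
Step 6 — Convert to polar: |I| = 2.719 A, ∠I = 141.1°.

I = 2.719∠141.1° A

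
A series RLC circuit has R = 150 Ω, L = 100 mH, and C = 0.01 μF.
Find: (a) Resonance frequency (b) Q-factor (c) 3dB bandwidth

Step 1 — Resonance condition Im(Z)=0 gives ω₀ = 1/√(LC).
Step 2 — ω₀ = 1/√(0.1·1e-08) = 3.162e+04 rad/s.
Step 3 — f₀ = ω₀/(2π) = 5033 Hz.
Step 4 — Series Q: Q = ω₀L/R = 3.162e+04·0.1/150 = 21.08.
Step 5 — 3dB bandwidth: Δω = ω₀/Q = 1500 rad/s; BW = Δω/(2π) = 238.7 Hz.

(a) f₀ = 5033 Hz  (b) Q = 21.08  (c) BW = 238.7 Hz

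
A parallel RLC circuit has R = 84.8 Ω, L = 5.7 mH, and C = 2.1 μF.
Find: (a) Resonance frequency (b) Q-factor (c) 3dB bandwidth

Step 1 — Resonance: ω₀ = 1/√(LC) = 1/√(0.0057·2.1e-06) = 9140 rad/s.
Step 2 — f₀ = ω₀/(2π) = 1455 Hz.
Step 3 — Parallel Q: Q = R/(ω₀L) = 84.8/(9140·0.0057) = 1.628.
Step 4 — Bandwidth: Δω = ω₀/Q = 5615 rad/s; BW = Δω/(2π) = 893.7 Hz.

(a) f₀ = 1455 Hz  (b) Q = 1.628  (c) BW = 893.7 Hz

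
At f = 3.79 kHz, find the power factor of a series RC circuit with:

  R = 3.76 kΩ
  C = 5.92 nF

Step 1 — Angular frequency: ω = 2π·f = 2π·3790 = 2.381e+04 rad/s.
Step 2 — Component impedances:
  R: Z = R = 3760 Ω
  C: Z = 1/(jωC) = -j/(ω·C) = 0 - j7093 Ω
Step 3 — Series combination: Z_total = R + C = 3760 - j7093 Ω = 8028∠-62.1° Ω.
Step 4 — Power factor: PF = cos(φ) = Re(Z)/|Z| = 3760/8028.4 = 0.4683.
Step 5 — Type: Im(Z) = -7093 ⇒ leading (phase φ = -62.1°).

PF = 0.4683 (leading, φ = -62.1°)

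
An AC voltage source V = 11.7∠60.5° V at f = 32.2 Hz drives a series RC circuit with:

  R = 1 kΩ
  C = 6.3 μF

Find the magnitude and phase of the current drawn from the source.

Step 1 — Angular frequency: ω = 2π·f = 2π·32.2 = 202.3 rad/s.
Step 2 — Component impedances:
  R: Z = R = 1000 Ω
  C: Z = 1/(jωC) = -j/(ω·C) = 0 - j784.6 Ω
Step 3 — Series combination: Z_total = R + C = 1000 - j784.6 Ω = 1271∠-38.1° Ω.
Step 4 — Source phasor: V = 11.7∠60.5° V = 5.761 + j10.18 V.
Step 5 — Ohm's law: I = V / Z_total = (5.761 + j10.18) / (1000 - j784.6) = -0.001379 + j0.009101 A.
Step 6 — Convert to polar: |I| = 0.009205 A, ∠I = 98.6°.

I = 0.009205∠98.6° A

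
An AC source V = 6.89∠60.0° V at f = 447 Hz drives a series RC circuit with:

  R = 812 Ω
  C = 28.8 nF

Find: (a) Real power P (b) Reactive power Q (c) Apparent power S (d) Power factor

Step 1 — Angular frequency: ω = 2π·f = 2π·447 = 2809 rad/s.
Step 2 — Component impedances:
  R: Z = R = 812 Ω
  C: Z = 1/(jωC) = -j/(ω·C) = 0 - j1.236e+04 Ω
Step 3 — Series combination: Z_total = R + C = 812 - j1.236e+04 Ω = 1.239e+04∠-86.2° Ω.
Step 4 — Source phasor: V = 6.89∠60.0° V = 3.445 + j5.967 V.
Step 5 — Current: I = V / Z = -0.0004624 + j0.000309 A = 0.0005561∠146.2° A.
Step 6 — Complex power: S = V·I* = 0.0002511 - j0.003823 VA.
Step 7 — Real power: P = Re(S) = 0.0002511 W.
Step 8 — Reactive power: Q = Im(S) = -0.003823 VAR.
Step 9 — Apparent power: |S| = 0.003832 VA.
Step 10 — Power factor: PF = P/|S| = 0.06554 (leading).

(a) P = 0.0002511 W  (b) Q = -0.003823 VAR  (c) S = 0.003832 VA  (d) PF = 0.06554 (leading)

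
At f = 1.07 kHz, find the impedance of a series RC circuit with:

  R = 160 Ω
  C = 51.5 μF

Step 1 — Angular frequency: ω = 2π·f = 2π·1070 = 6723 rad/s.
Step 2 — Component impedances:
  R: Z = R = 160 Ω
  C: Z = 1/(jωC) = -j/(ω·C) = 0 - j2.888 Ω
Step 3 — Series combination: Z_total = R + C = 160 - j2.888 Ω = 160∠-1.0° Ω.

Z = 160 - j2.888 Ω = 160∠-1.0° Ω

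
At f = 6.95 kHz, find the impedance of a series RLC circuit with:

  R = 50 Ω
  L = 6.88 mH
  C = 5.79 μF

Step 1 — Angular frequency: ω = 2π·f = 2π·6950 = 4.367e+04 rad/s.
Step 2 — Component impedances:
  R: Z = R = 50 Ω
  L: Z = jωL = j·4.367e+04·0.00688 = 0 + j300.4 Ω
  C: Z = 1/(jωC) = -j/(ω·C) = 0 - j3.955 Ω
Step 3 — Series combination: Z_total = R + L + C = 50 + j296.5 Ω = 300.7∠80.4° Ω.

Z = 50 + j296.5 Ω = 300.7∠80.4° Ω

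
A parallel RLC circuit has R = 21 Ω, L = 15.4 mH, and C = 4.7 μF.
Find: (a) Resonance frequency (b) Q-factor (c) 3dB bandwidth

Step 1 — Resonance: ω₀ = 1/√(LC) = 1/√(0.0154·4.7e-06) = 3717 rad/s.
Step 2 — f₀ = ω₀/(2π) = 591.6 Hz.
Step 3 — Parallel Q: Q = R/(ω₀L) = 21/(3717·0.0154) = 0.3669.
Step 4 — Bandwidth: Δω = ω₀/Q = 1.013e+04 rad/s; BW = Δω/(2π) = 1613 Hz.

(a) f₀ = 591.6 Hz  (b) Q = 0.3669  (c) BW = 1613 Hz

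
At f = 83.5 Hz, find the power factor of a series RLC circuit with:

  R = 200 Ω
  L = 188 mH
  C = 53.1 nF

Step 1 — Angular frequency: ω = 2π·f = 2π·83.5 = 524.6 rad/s.
Step 2 — Component impedances:
  R: Z = R = 200 Ω
  L: Z = jωL = j·524.6·0.188 = 0 + j98.63 Ω
  C: Z = 1/(jωC) = -j/(ω·C) = 0 - j3.59e+04 Ω
Step 3 — Series combination: Z_total = R + L + C = 200 - j3.58e+04 Ω = 3.58e+04∠-89.7° Ω.
Step 4 — Power factor: PF = cos(φ) = Re(Z)/|Z| = 200/3.58e+04 = 0.005587.
Step 5 — Type: Im(Z) = -3.58e+04 ⇒ leading (phase φ = -89.7°).

PF = 0.005587 (leading, φ = -89.7°)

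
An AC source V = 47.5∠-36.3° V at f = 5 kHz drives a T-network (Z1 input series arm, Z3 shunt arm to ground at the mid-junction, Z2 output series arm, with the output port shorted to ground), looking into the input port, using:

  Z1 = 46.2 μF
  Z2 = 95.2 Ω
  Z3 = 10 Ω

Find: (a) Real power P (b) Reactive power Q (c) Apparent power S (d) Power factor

Step 1 — Angular frequency: ω = 2π·f = 2π·5000 = 3.142e+04 rad/s.
Step 2 — Component impedances:
  Z1: Z = 1/(jωC) = -j/(ω·C) = 0 - j0.689 Ω
  Z2: Z = R = 95.2 Ω
  Z3: Z = R = 10 Ω
Step 3 — With the output port shorted to ground, the output series arm Z2 runs from the junction to ground; the shunt arm Z3 also runs from the junction to ground. They appear in parallel: Z3 || Z2 = 9.049 Ω.
Step 4 — Series with input arm Z1: Z_in = Z1 + (Z3 || Z2) = 9.049 - j0.689 Ω = 9.076∠-4.4° Ω.
Step 5 — Source phasor: V = 47.5∠-36.3° V = 38.28 - j28.12 V.
Step 6 — Current: I = V / Z = 4.441 - j2.769 A = 5.234∠-31.9° A.
Step 7 — Complex power: S = V·I* = 247.9 - j18.87 VA.
Step 8 — Real power: P = Re(S) = 247.9 W.
Step 9 — Reactive power: Q = Im(S) = -18.87 VAR.
Step 10 — Apparent power: |S| = 248.6 VA.
Step 11 — Power factor: PF = P/|S| = 0.9971 (leading).

(a) P = 247.9 W  (b) Q = -18.87 VAR  (c) S = 248.6 VA  (d) PF = 0.9971 (leading)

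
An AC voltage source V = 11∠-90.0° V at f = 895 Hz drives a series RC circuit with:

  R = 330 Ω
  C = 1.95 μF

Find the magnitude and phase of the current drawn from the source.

Step 1 — Angular frequency: ω = 2π·f = 2π·895 = 5623 rad/s.
Step 2 — Component impedances:
  R: Z = R = 330 Ω
  C: Z = 1/(jωC) = -j/(ω·C) = 0 - j91.19 Ω
Step 3 — Series combination: Z_total = R + C = 330 - j91.19 Ω = 342.4∠-15.4° Ω.
Step 4 — Source phasor: V = 11∠-90.0° V = 0 - j11 V.
Step 5 — Ohm's law: I = V / Z_total = (0 - j11) / (330 - j91.19) = 0.008558 - j0.03097 A.
Step 6 — Convert to polar: |I| = 0.03213 A, ∠I = -74.6°.

I = 0.03213∠-74.6° A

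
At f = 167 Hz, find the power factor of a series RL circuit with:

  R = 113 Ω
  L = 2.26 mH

Step 1 — Angular frequency: ω = 2π·f = 2π·167 = 1049 rad/s.
Step 2 — Component impedances:
  R: Z = R = 113 Ω
  L: Z = jωL = j·1049·0.00226 = 0 + j2.371 Ω
Step 3 — Series combination: Z_total = R + L = 113 + j2.371 Ω = 113∠1.2° Ω.
Step 4 — Power factor: PF = cos(φ) = Re(Z)/|Z| = 113/113.02 = 0.9998.
Step 5 — Type: Im(Z) = 2.371 ⇒ lagging (phase φ = 1.2°).

PF = 0.9998 (lagging, φ = 1.2°)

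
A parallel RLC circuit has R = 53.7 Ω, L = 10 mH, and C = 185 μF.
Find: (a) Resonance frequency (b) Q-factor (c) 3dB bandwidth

Step 1 — Resonance: ω₀ = 1/√(LC) = 1/√(0.01·0.000185) = 735.2 rad/s.
Step 2 — f₀ = ω₀/(2π) = 117 Hz.
Step 3 — Parallel Q: Q = R/(ω₀L) = 53.7/(735.2·0.01) = 7.304.
Step 4 — Bandwidth: Δω = ω₀/Q = 100.7 rad/s; BW = Δω/(2π) = 16.02 Hz.

(a) f₀ = 117 Hz  (b) Q = 7.304  (c) BW = 16.02 Hz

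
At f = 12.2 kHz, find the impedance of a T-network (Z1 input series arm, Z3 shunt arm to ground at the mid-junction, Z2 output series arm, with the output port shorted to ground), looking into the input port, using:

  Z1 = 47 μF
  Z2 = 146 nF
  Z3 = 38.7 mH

Step 1 — Angular frequency: ω = 2π·f = 2π·1.22e+04 = 7.665e+04 rad/s.
Step 2 — Component impedances:
  Z1: Z = 1/(jωC) = -j/(ω·C) = 0 - j0.2776 Ω
  Z2: Z = 1/(jωC) = -j/(ω·C) = 0 - j89.35 Ω
  Z3: Z = jωL = j·7.665e+04·0.0387 = 0 + j2967 Ω
Step 3 — With the output port shorted to ground, the output series arm Z2 runs from the junction to ground; the shunt arm Z3 also runs from the junction to ground. They appear in parallel: Z3 || Z2 = 0 - j92.13 Ω.
Step 4 — Series with input arm Z1: Z_in = Z1 + (Z3 || Z2) = 0 - j92.41 Ω = 92.41∠-90.0° Ω.

Z = 0 - j92.41 Ω = 92.41∠-90.0° Ω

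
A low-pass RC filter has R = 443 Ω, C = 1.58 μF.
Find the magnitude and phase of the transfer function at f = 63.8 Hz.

Step 1 — Angular frequency: ω = 2π·63.8 = 400.9 rad/s.
Step 2 — Transfer function: H(jω) = 1/(1 + jωRC).
Step 3 — Denominator: 1 + jωRC = 1 + j·400.9·443·1.58e-06 = 1 + j0.2806.
Step 4 — H = 0.927 - j0.2601.
Step 5 — Magnitude: |H| = 0.9628 (-0.3 dB); phase: φ = -15.7°.

|H| = 0.9628 (-0.3 dB), φ = -15.7°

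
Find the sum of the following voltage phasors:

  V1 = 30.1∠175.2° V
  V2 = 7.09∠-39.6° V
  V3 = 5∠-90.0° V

Step 1 — Convert each phasor to rectangular form:
  V1 = 30.1·(cos(175.2°) + j·sin(175.2°)) = -29.99 + j2.519 V
  V2 = 7.09·(cos(-39.6°) + j·sin(-39.6°)) = 5.463 - j4.519 V
  V3 = 5·(cos(-90.0°) + j·sin(-90.0°)) = 0 - j5 V
Step 2 — Sum components: V_total = -24.53 - j7.001 V.
Step 3 — Convert to polar: |V_total| = 25.51 V, ∠V_total = -164.1°.

V_total = 25.51∠-164.1° V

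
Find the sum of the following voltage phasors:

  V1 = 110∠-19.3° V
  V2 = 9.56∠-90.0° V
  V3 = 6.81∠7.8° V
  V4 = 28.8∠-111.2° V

Step 1 — Convert each phasor to rectangular form:
  V1 = 110·(cos(-19.3°) + j·sin(-19.3°)) = 103.8 - j36.36 V
  V2 = 9.56·(cos(-90.0°) + j·sin(-90.0°)) = 0 - j9.56 V
  V3 = 6.81·(cos(7.8°) + j·sin(7.8°)) = 6.747 + j0.9242 V
  V4 = 28.8·(cos(-111.2°) + j·sin(-111.2°)) = -10.41 - j26.85 V
Step 2 — Sum components: V_total = 100.2 - j71.84 V.
Step 3 — Convert to polar: |V_total| = 123.3 V, ∠V_total = -35.7°.

V_total = 123.3∠-35.7° V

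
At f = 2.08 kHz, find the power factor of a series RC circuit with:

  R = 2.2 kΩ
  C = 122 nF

Step 1 — Angular frequency: ω = 2π·f = 2π·2080 = 1.307e+04 rad/s.
Step 2 — Component impedances:
  R: Z = R = 2200 Ω
  C: Z = 1/(jωC) = -j/(ω·C) = 0 - j627.2 Ω
Step 3 — Series combination: Z_total = R + C = 2200 - j627.2 Ω = 2288∠-15.9° Ω.
Step 4 — Power factor: PF = cos(φ) = Re(Z)/|Z| = 2200/2287.7 = 0.9617.
Step 5 — Type: Im(Z) = -627.2 ⇒ leading (phase φ = -15.9°).

PF = 0.9617 (leading, φ = -15.9°)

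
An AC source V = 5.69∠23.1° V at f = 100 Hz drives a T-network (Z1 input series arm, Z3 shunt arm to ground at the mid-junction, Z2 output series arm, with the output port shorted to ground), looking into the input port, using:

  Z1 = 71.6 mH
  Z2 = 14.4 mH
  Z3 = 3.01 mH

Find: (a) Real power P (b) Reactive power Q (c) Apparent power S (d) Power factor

Step 1 — Angular frequency: ω = 2π·f = 2π·100 = 628.3 rad/s.
Step 2 — Component impedances:
  Z1: Z = jωL = j·628.3·0.0716 = 0 + j44.99 Ω
  Z2: Z = jωL = j·628.3·0.0144 = 0 + j9.048 Ω
  Z3: Z = jωL = j·628.3·0.00301 = 0 + j1.891 Ω
Step 3 — With the output port shorted to ground, the output series arm Z2 runs from the junction to ground; the shunt arm Z3 also runs from the junction to ground. They appear in parallel: Z3 || Z2 = 0 + j1.564 Ω.
Step 4 — Series with input arm Z1: Z_in = Z1 + (Z3 || Z2) = 0 + j46.55 Ω = 46.55∠90.0° Ω.
Step 5 — Source phasor: V = 5.69∠23.1° V = 5.234 + j2.232 V.
Step 6 — Current: I = V / Z = 0.04796 - j0.1124 A = 0.1222∠-66.9° A.
Step 7 — Complex power: S = V·I* = 0 + j0.6955 VA.
Step 8 — Real power: P = Re(S) = 0 W.
Step 9 — Reactive power: Q = Im(S) = 0.6955 VAR.
Step 10 — Apparent power: |S| = 0.6955 VA.
Step 11 — Power factor: PF = P/|S| = 0 (lagging).

(a) P = 0 W  (b) Q = 0.6955 VAR  (c) S = 0.6955 VA  (d) PF = 0 (lagging)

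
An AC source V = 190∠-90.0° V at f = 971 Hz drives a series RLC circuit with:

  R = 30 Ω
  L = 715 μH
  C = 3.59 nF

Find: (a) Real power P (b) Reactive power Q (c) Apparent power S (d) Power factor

Step 1 — Angular frequency: ω = 2π·f = 2π·971 = 6101 rad/s.
Step 2 — Component impedances:
  R: Z = R = 30 Ω
  L: Z = jωL = j·6101·0.000715 = 0 + j4.362 Ω
  C: Z = 1/(jωC) = -j/(ω·C) = 0 - j4.566e+04 Ω
Step 3 — Series combination: Z_total = R + L + C = 30 - j4.565e+04 Ω = 4.565e+04∠-90.0° Ω.
Step 4 — Source phasor: V = 190∠-90.0° V = 0 - j190 V.
Step 5 — Current: I = V / Z = 0.004162 - j2.735e-06 A = 0.004162∠-0.0° A.
Step 6 — Complex power: S = V·I* = 0.0005196 - j0.7908 VA.
Step 7 — Real power: P = Re(S) = 0.0005196 W.
Step 8 — Reactive power: Q = Im(S) = -0.7908 VAR.
Step 9 — Apparent power: |S| = 0.7908 VA.
Step 10 — Power factor: PF = P/|S| = 0.0006571 (leading).

(a) P = 0.0005196 W  (b) Q = -0.7908 VAR  (c) S = 0.7908 VA  (d) PF = 0.0006571 (leading)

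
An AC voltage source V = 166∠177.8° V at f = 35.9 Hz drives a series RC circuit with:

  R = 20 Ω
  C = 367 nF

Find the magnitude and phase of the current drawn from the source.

Step 1 — Angular frequency: ω = 2π·f = 2π·35.9 = 225.6 rad/s.
Step 2 — Component impedances:
  R: Z = R = 20 Ω
  C: Z = 1/(jωC) = -j/(ω·C) = 0 - j1.208e+04 Ω
Step 3 — Series combination: Z_total = R + C = 20 - j1.208e+04 Ω = 1.208e+04∠-89.9° Ω.
Step 4 — Source phasor: V = 166∠177.8° V = -165.9 + j6.372 V.
Step 5 — Ohm's law: I = V / Z_total = (-165.9 + j6.372) / (20 - j1.208e+04) = -0.0005503 - j0.01373 A.
Step 6 — Convert to polar: |I| = 0.01374 A, ∠I = -92.3°.

I = 0.01374∠-92.3° A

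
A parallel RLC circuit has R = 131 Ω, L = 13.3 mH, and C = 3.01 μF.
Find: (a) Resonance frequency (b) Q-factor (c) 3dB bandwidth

Step 1 — Resonance: ω₀ = 1/√(LC) = 1/√(0.0133·3.01e-06) = 4998 rad/s.
Step 2 — f₀ = ω₀/(2π) = 795.4 Hz.
Step 3 — Parallel Q: Q = R/(ω₀L) = 131/(4998·0.0133) = 1.971.
Step 4 — Bandwidth: Δω = ω₀/Q = 2536 rad/s; BW = Δω/(2π) = 403.6 Hz.

(a) f₀ = 795.4 Hz  (b) Q = 1.971  (c) BW = 403.6 Hz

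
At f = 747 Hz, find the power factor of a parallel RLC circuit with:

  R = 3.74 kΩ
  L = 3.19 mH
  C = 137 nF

Step 1 — Angular frequency: ω = 2π·f = 2π·747 = 4694 rad/s.
Step 2 — Component impedances:
  R: Z = R = 3740 Ω
  L: Z = jωL = j·4694·0.00319 = 0 + j14.97 Ω
  C: Z = 1/(jωC) = -j/(ω·C) = 0 - j1555 Ω
Step 3 — Parallel combination: 1/Z_total = 1/R + 1/L + 1/C; Z_total = 0.06111 + j15.12 Ω = 15.12∠89.8° Ω.
Step 4 — Power factor: PF = cos(φ) = Re(Z)/|Z| = 0.06111/15.12 = 0.004042.
Step 5 — Type: Im(Z) = 15.12 ⇒ lagging (phase φ = 89.8°).

PF = 0.004042 (lagging, φ = 89.8°)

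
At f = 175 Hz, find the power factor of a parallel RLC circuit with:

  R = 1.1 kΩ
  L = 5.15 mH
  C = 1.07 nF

Step 1 — Angular frequency: ω = 2π·f = 2π·175 = 1100 rad/s.
Step 2 — Component impedances:
  R: Z = R = 1100 Ω
  L: Z = jωL = j·1100·0.00515 = 0 + j5.663 Ω
  C: Z = 1/(jωC) = -j/(ω·C) = 0 - j8.5e+05 Ω
Step 3 — Parallel combination: 1/Z_total = 1/R + 1/L + 1/C; Z_total = 0.02915 + j5.663 Ω = 5.663∠89.7° Ω.
Step 4 — Power factor: PF = cos(φ) = Re(Z)/|Z| = 0.029151/5.6627 = 0.005148.
Step 5 — Type: Im(Z) = 5.663 ⇒ lagging (phase φ = 89.7°).

PF = 0.005148 (lagging, φ = 89.7°)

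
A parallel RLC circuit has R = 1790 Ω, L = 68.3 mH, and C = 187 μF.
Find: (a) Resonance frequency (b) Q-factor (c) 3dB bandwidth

Step 1 — Resonance: ω₀ = 1/√(LC) = 1/√(0.0683·0.000187) = 279.8 rad/s.
Step 2 — f₀ = ω₀/(2π) = 44.53 Hz.
Step 3 — Parallel Q: Q = R/(ω₀L) = 1790/(279.8·0.0683) = 93.66.
Step 4 — Bandwidth: Δω = ω₀/Q = 2.987 rad/s; BW = Δω/(2π) = 0.4755 Hz.

(a) f₀ = 44.53 Hz  (b) Q = 93.66  (c) BW = 0.4755 Hz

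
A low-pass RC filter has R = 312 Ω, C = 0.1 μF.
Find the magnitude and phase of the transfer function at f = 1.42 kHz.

Step 1 — Angular frequency: ω = 2π·1420 = 8922 rad/s.
Step 2 — Transfer function: H(jω) = 1/(1 + jωRC).
Step 3 — Denominator: 1 + jωRC = 1 + j·8922·312·1e-07 = 1 + j0.2784.
Step 4 — H = 0.9281 - j0.2584.
Step 5 — Magnitude: |H| = 0.9634 (-0.3 dB); phase: φ = -15.6°.

|H| = 0.9634 (-0.3 dB), φ = -15.6°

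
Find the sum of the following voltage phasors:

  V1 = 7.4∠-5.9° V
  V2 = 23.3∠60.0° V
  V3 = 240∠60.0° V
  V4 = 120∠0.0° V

Step 1 — Convert each phasor to rectangular form:
  V1 = 7.4·(cos(-5.9°) + j·sin(-5.9°)) = 7.361 - j0.7607 V
  V2 = 23.3·(cos(60.0°) + j·sin(60.0°)) = 11.65 + j20.18 V
  V3 = 240·(cos(60.0°) + j·sin(60.0°)) = 120 + j207.8 V
  V4 = 120·(cos(0.0°) + j·sin(0.0°)) = 120 V
Step 2 — Sum components: V_total = 259 + j227.3 V.
Step 3 — Convert to polar: |V_total| = 344.6 V, ∠V_total = 41.3°.

V_total = 344.6∠41.3° V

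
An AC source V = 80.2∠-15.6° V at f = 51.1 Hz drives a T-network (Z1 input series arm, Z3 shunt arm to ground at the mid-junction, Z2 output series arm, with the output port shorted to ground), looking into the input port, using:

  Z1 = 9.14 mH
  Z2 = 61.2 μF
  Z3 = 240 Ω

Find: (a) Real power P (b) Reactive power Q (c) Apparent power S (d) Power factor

Step 1 — Angular frequency: ω = 2π·f = 2π·51.1 = 321.1 rad/s.
Step 2 — Component impedances:
  Z1: Z = jωL = j·321.1·0.00914 = 0 + j2.935 Ω
  Z2: Z = 1/(jωC) = -j/(ω·C) = 0 - j50.89 Ω
  Z3: Z = R = 240 Ω
Step 3 — With the output port shorted to ground, the output series arm Z2 runs from the junction to ground; the shunt arm Z3 also runs from the junction to ground. They appear in parallel: Z3 || Z2 = 10.33 - j48.7 Ω.
Step 4 — Series with input arm Z1: Z_in = Z1 + (Z3 || Z2) = 10.33 - j45.77 Ω = 46.92∠-77.3° Ω.
Step 5 — Source phasor: V = 80.2∠-15.6° V = 77.25 - j21.57 V.
Step 6 — Current: I = V / Z = 0.8108 + j1.505 A = 1.709∠61.7° A.
Step 7 — Complex power: S = V·I* = 30.18 - j133.7 VA.
Step 8 — Real power: P = Re(S) = 30.18 W.
Step 9 — Reactive power: Q = Im(S) = -133.7 VAR.
Step 10 — Apparent power: |S| = 137.1 VA.
Step 11 — Power factor: PF = P/|S| = 0.2201 (leading).

(a) P = 30.18 W  (b) Q = -133.7 VAR  (c) S = 137.1 VA  (d) PF = 0.2201 (leading)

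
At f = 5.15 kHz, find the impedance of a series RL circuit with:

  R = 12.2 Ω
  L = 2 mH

Step 1 — Angular frequency: ω = 2π·f = 2π·5150 = 3.236e+04 rad/s.
Step 2 — Component impedances:
  R: Z = R = 12.2 Ω
  L: Z = jωL = j·3.236e+04·0.002 = 0 + j64.72 Ω
Step 3 — Series combination: Z_total = R + L = 12.2 + j64.72 Ω = 65.86∠79.3° Ω.

Z = 12.2 + j64.72 Ω = 65.86∠79.3° Ω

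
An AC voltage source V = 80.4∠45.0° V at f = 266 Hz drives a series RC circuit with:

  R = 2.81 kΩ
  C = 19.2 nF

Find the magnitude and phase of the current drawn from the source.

Step 1 — Angular frequency: ω = 2π·f = 2π·266 = 1671 rad/s.
Step 2 — Component impedances:
  R: Z = R = 2810 Ω
  C: Z = 1/(jωC) = -j/(ω·C) = 0 - j3.116e+04 Ω
Step 3 — Series combination: Z_total = R + C = 2810 - j3.116e+04 Ω = 3.129e+04∠-84.8° Ω.
Step 4 — Source phasor: V = 80.4∠45.0° V = 56.85 + j56.85 V.
Step 5 — Ohm's law: I = V / Z_total = (56.85 + j56.85) / (2810 - j3.116e+04) = -0.001646 + j0.001973 A.
Step 6 — Convert to polar: |I| = 0.00257 A, ∠I = 129.8°.

I = 0.00257∠129.8° A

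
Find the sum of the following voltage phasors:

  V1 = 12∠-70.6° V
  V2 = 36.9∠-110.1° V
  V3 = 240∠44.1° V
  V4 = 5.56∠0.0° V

Step 1 — Convert each phasor to rectangular form:
  V1 = 12·(cos(-70.6°) + j·sin(-70.6°)) = 3.986 - j11.32 V
  V2 = 36.9·(cos(-110.1°) + j·sin(-110.1°)) = -12.68 - j34.65 V
  V3 = 240·(cos(44.1°) + j·sin(44.1°)) = 172.4 + j167 V
  V4 = 5.56·(cos(0.0°) + j·sin(0.0°)) = 5.56 V
Step 2 — Sum components: V_total = 169.2 + j121 V.
Step 3 — Convert to polar: |V_total| = 208.1 V, ∠V_total = 35.6°.

V_total = 208.1∠35.6° V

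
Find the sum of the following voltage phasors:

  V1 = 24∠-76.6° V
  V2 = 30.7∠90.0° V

Step 1 — Convert each phasor to rectangular form:
  V1 = 24·(cos(-76.6°) + j·sin(-76.6°)) = 5.562 - j23.35 V
  V2 = 30.7·(cos(90.0°) + j·sin(90.0°)) = 0 + j30.7 V
Step 2 — Sum components: V_total = 5.562 + j7.353 V.
Step 3 — Convert to polar: |V_total| = 9.22 V, ∠V_total = 52.9°.

V_total = 9.22∠52.9° V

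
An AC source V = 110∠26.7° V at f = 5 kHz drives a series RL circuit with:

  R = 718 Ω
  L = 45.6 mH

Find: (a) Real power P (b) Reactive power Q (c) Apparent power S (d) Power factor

Step 1 — Angular frequency: ω = 2π·f = 2π·5000 = 3.142e+04 rad/s.
Step 2 — Component impedances:
  R: Z = R = 718 Ω
  L: Z = jωL = j·3.142e+04·0.0456 = 0 + j1433 Ω
Step 3 — Series combination: Z_total = R + L = 718 + j1433 Ω = 1602∠63.4° Ω.
Step 4 — Source phasor: V = 110∠26.7° V = 98.27 + j49.43 V.
Step 5 — Current: I = V / Z = 0.05505 - j0.04101 A = 0.06865∠-36.7° A.
Step 6 — Complex power: S = V·I* = 3.383 + j6.751 VA.
Step 7 — Real power: P = Re(S) = 3.383 W.
Step 8 — Reactive power: Q = Im(S) = 6.751 VAR.
Step 9 — Apparent power: |S| = 7.551 VA.
Step 10 — Power factor: PF = P/|S| = 0.4481 (lagging).

(a) P = 3.383 W  (b) Q = 6.751 VAR  (c) S = 7.551 VA  (d) PF = 0.4481 (lagging)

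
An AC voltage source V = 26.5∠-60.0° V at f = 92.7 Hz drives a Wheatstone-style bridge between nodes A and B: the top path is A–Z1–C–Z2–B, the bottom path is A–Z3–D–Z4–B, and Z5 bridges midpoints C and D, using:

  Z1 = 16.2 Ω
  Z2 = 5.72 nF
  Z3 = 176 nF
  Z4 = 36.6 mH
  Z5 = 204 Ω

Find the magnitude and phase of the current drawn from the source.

Step 1 — Angular frequency: ω = 2π·f = 2π·92.7 = 582.5 rad/s.
Step 2 — Component impedances:
  Z1: Z = R = 16.2 Ω
  Z2: Z = 1/(jωC) = -j/(ω·C) = 0 - j3.002e+05 Ω
  Z3: Z = 1/(jωC) = -j/(ω·C) = 0 - j9755 Ω
  Z4: Z = jωL = j·582.5·0.0366 = 0 + j21.32 Ω
  Z5: Z = R = 204 Ω
Step 3 — Bridge requires nodal analysis (the Z5 bridge couples midpoints C and D, so the two paths cannot be reduced to a simple series/parallel combination). Setting node B to ground and injecting 1 A at node A, the 3-node admittance system at A, C, D solves to V_A = Z_AB = 220.1 + j16.21 Ω = 220.7∠4.2° Ω.
Step 4 — Source phasor: V = 26.5∠-60.0° V = 13.25 - j22.95 V.
Step 5 — Ohm's law: I = V / Z_total = (13.25 - j22.95) / (220.1 + j16.21) = 0.05223 - j0.1081 A.
Step 6 — Convert to polar: |I| = 0.1201 A, ∠I = -64.2°.

I = 0.1201∠-64.2° A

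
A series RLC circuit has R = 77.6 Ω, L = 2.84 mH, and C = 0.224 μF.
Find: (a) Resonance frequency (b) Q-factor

Step 1 — Resonance condition Im(Z)=0 gives ω₀ = 1/√(LC).
Step 2 — ω₀ = 1/√(0.00284·2.24e-07) = 3.965e+04 rad/s.
Step 3 — f₀ = ω₀/(2π) = 6310 Hz.
Step 4 — Series Q: Q = ω₀L/R = 3.965e+04·0.00284/77.6 = 1.451.

(a) f₀ = 6310 Hz  (b) Q = 1.451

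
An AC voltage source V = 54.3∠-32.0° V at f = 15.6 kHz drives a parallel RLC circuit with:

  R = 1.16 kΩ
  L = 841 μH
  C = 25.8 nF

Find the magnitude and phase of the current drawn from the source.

Step 1 — Angular frequency: ω = 2π·f = 2π·1.56e+04 = 9.802e+04 rad/s.
Step 2 — Component impedances:
  R: Z = R = 1160 Ω
  L: Z = jωL = j·9.802e+04·0.000841 = 0 + j82.43 Ω
  C: Z = 1/(jωC) = -j/(ω·C) = 0 - j395.4 Ω
Step 3 — Parallel combination: 1/Z_total = 1/R + 1/L + 1/C; Z_total = 9.275 + j103.3 Ω = 103.7∠84.9° Ω.
Step 4 — Source phasor: V = 54.3∠-32.0° V = 46.05 - j28.77 V.
Step 5 — Ohm's law: I = V / Z_total = (46.05 - j28.77) / (9.275 + j103.3) = -0.2366 - j0.467 A.
Step 6 — Convert to polar: |I| = 0.5235 A, ∠I = -116.9°.

I = 0.5235∠-116.9° A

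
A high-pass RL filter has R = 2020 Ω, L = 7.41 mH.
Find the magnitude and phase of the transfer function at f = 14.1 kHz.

Step 1 — Angular frequency: ω = 2π·1.41e+04 = 8.859e+04 rad/s.
Step 2 — Transfer function: H(jω) = jωL/(R + jωL).
Step 3 — Numerator jωL = j·656.5; denominator R + jωL = 2020 + j656.5.
Step 4 — H = 0.09553 + j0.2939.
Step 5 — Magnitude: |H| = 0.3091 (-10.2 dB); phase: φ = 72.0°.

|H| = 0.3091 (-10.2 dB), φ = 72.0°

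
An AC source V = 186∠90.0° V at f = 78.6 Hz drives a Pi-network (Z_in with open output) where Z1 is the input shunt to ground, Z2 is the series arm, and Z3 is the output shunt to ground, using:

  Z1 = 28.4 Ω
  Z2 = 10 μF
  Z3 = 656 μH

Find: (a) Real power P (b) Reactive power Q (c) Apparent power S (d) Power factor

Step 1 — Angular frequency: ω = 2π·f = 2π·78.6 = 493.9 rad/s.
Step 2 — Component impedances:
  Z1: Z = R = 28.4 Ω
  Z2: Z = 1/(jωC) = -j/(ω·C) = 0 - j202.5 Ω
  Z3: Z = jωL = j·493.9·0.000656 = 0 + j0.324 Ω
Step 3 — With open output, the series arm Z2 and the output shunt Z3 appear in series to ground: Z2 + Z3 = 0 - j202.2 Ω.
Step 4 — Parallel with input shunt Z1: Z_in = Z1 || (Z2 + Z3) = 27.85 - j3.912 Ω = 28.12∠-8.0° Ω.
Step 5 — Source phasor: V = 186∠90.0° V = 0 + j186 V.
Step 6 — Current: I = V / Z = -0.92 + j6.549 A = 6.614∠98.0° A.
Step 7 — Complex power: S = V·I* = 1218 - j171.1 VA.
Step 8 — Real power: P = Re(S) = 1218 W.
Step 9 — Reactive power: Q = Im(S) = -171.1 VAR.
Step 10 — Apparent power: |S| = 1230 VA.
Step 11 — Power factor: PF = P/|S| = 0.9903 (leading).

(a) P = 1218 W  (b) Q = -171.1 VAR  (c) S = 1230 VA  (d) PF = 0.9903 (leading)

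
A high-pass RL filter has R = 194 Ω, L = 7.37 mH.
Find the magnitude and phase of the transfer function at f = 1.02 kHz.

Step 1 — Angular frequency: ω = 2π·1020 = 6409 rad/s.
Step 2 — Transfer function: H(jω) = jωL/(R + jωL).
Step 3 — Numerator jωL = j·47.23; denominator R + jωL = 194 + j47.23.
Step 4 — H = 0.05596 + j0.2298.
Step 5 — Magnitude: |H| = 0.2366 (-12.5 dB); phase: φ = 76.3°.

|H| = 0.2366 (-12.5 dB), φ = 76.3°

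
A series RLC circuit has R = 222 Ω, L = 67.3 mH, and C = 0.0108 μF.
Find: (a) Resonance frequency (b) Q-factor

Step 1 — Resonance condition Im(Z)=0 gives ω₀ = 1/√(LC).
Step 2 — ω₀ = 1/√(0.0673·1.08e-08) = 3.709e+04 rad/s.
Step 3 — f₀ = ω₀/(2π) = 5903 Hz.
Step 4 — Series Q: Q = ω₀L/R = 3.709e+04·0.0673/222 = 11.24.

(a) f₀ = 5903 Hz  (b) Q = 11.24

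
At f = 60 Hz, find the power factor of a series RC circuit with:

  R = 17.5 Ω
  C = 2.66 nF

Step 1 — Angular frequency: ω = 2π·f = 2π·60 = 377 rad/s.
Step 2 — Component impedances:
  R: Z = R = 17.5 Ω
  C: Z = 1/(jωC) = -j/(ω·C) = 0 - j9.972e+05 Ω
Step 3 — Series combination: Z_total = R + C = 17.5 - j9.972e+05 Ω = 9.972e+05∠-90.0° Ω.
Step 4 — Power factor: PF = cos(φ) = Re(Z)/|Z| = 17.5/9.972e+05 = 1.755e-05.
Step 5 — Type: Im(Z) = -9.972e+05 ⇒ leading (phase φ = -90.0°).

PF = 1.755e-05 (leading, φ = -90.0°)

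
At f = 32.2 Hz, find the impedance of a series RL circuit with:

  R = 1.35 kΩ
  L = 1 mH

Step 1 — Angular frequency: ω = 2π·f = 2π·32.2 = 202.3 rad/s.
Step 2 — Component impedances:
  R: Z = R = 1350 Ω
  L: Z = jωL = j·202.3·0.001 = 0 + j0.2023 Ω
Step 3 — Series combination: Z_total = R + L = 1350 + j0.2023 Ω = 1350∠0.0° Ω.

Z = 1350 + j0.2023 Ω = 1350∠0.0° Ω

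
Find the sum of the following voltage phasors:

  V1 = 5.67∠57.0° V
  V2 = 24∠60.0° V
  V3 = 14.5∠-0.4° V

Step 1 — Convert each phasor to rectangular form:
  V1 = 5.67·(cos(57.0°) + j·sin(57.0°)) = 3.088 + j4.755 V
  V2 = 24·(cos(60.0°) + j·sin(60.0°)) = 12 + j20.78 V
  V3 = 14.5·(cos(-0.4°) + j·sin(-0.4°)) = 14.5 - j0.1012 V
Step 2 — Sum components: V_total = 29.59 + j25.44 V.
Step 3 — Convert to polar: |V_total| = 39.02 V, ∠V_total = 40.7°.

V_total = 39.02∠40.7° V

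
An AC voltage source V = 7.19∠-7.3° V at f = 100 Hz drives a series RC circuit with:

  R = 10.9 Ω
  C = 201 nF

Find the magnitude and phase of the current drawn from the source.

Step 1 — Angular frequency: ω = 2π·f = 2π·100 = 628.3 rad/s.
Step 2 — Component impedances:
  R: Z = R = 10.9 Ω
  C: Z = 1/(jωC) = -j/(ω·C) = 0 - j7918 Ω
Step 3 — Series combination: Z_total = R + C = 10.9 - j7918 Ω = 7918∠-89.9° Ω.
Step 4 — Source phasor: V = 7.19∠-7.3° V = 7.132 - j0.9136 V.
Step 5 — Ohm's law: I = V / Z_total = (7.132 - j0.9136) / (10.9 - j7918) = 0.0001166 + j0.0009005 A.
Step 6 — Convert to polar: |I| = 0.000908 A, ∠I = 82.6°.

I = 0.000908∠82.6° A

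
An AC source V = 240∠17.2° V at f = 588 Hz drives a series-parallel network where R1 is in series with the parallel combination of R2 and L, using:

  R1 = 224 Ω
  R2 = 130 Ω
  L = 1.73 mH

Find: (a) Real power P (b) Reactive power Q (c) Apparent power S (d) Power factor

Step 1 — Angular frequency: ω = 2π·f = 2π·588 = 3695 rad/s.
Step 2 — Component impedances:
  R1: Z = R = 224 Ω
  R2: Z = R = 130 Ω
  L: Z = jωL = j·3695·0.00173 = 0 + j6.392 Ω
Step 3 — Parallel branch: R2 || L = 1/(1/R2 + 1/L) = 0.3135 + j6.376 Ω.
Step 4 — Series with R1: Z_total = R1 + (R2 || L) = 224.3 + j6.376 Ω = 224.4∠1.6° Ω.
Step 5 — Source phasor: V = 240∠17.2° V = 229.3 + j70.97 V.
Step 6 — Current: I = V / Z = 1.03 + j0.2871 A = 1.069∠15.6° A.
Step 7 — Complex power: S = V·I* = 256.6 + j7.293 VA.
Step 8 — Real power: P = Re(S) = 256.6 W.
Step 9 — Reactive power: Q = Im(S) = 7.293 VAR.
Step 10 — Apparent power: |S| = 256.7 VA.
Step 11 — Power factor: PF = P/|S| = 0.9996 (lagging).

(a) P = 256.6 W  (b) Q = 7.293 VAR  (c) S = 256.7 VA  (d) PF = 0.9996 (lagging)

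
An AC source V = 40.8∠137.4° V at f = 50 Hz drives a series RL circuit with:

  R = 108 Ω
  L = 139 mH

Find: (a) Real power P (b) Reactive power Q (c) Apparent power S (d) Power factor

Step 1 — Angular frequency: ω = 2π·f = 2π·50 = 314.2 rad/s.
Step 2 — Component impedances:
  R: Z = R = 108 Ω
  L: Z = jωL = j·314.2·0.139 = 0 + j43.67 Ω
Step 3 — Series combination: Z_total = R + L = 108 + j43.67 Ω = 116.5∠22.0° Ω.
Step 4 — Source phasor: V = 40.8∠137.4° V = -30.03 + j27.62 V.
Step 5 — Current: I = V / Z = -0.1501 + j0.3164 A = 0.3502∠115.4° A.
Step 6 — Complex power: S = V·I* = 13.25 + j5.356 VA.
Step 7 — Real power: P = Re(S) = 13.25 W.
Step 8 — Reactive power: Q = Im(S) = 5.356 VAR.
Step 9 — Apparent power: |S| = 14.29 VA.
Step 10 — Power factor: PF = P/|S| = 0.9271 (lagging).

(a) P = 13.25 W  (b) Q = 5.356 VAR  (c) S = 14.29 VA  (d) PF = 0.9271 (lagging)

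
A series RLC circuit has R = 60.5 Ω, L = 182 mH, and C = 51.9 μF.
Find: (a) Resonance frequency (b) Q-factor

Step 1 — Resonance condition Im(Z)=0 gives ω₀ = 1/√(LC).
Step 2 — ω₀ = 1/√(0.182·5.19e-05) = 325.4 rad/s.
Step 3 — f₀ = ω₀/(2π) = 51.78 Hz.
Step 4 — Series Q: Q = ω₀L/R = 325.4·0.182/60.5 = 0.9788.

(a) f₀ = 51.78 Hz  (b) Q = 0.9788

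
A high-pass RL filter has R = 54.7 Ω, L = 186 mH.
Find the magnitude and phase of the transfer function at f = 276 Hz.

Step 1 — Angular frequency: ω = 2π·276 = 1734 rad/s.
Step 2 — Transfer function: H(jω) = jωL/(R + jωL).
Step 3 — Numerator jωL = j·322.6; denominator R + jωL = 54.7 + j322.6.
Step 4 — H = 0.972 + j0.1648.
Step 5 — Magnitude: |H| = 0.9859 (-0.1 dB); phase: φ = 9.6°.

|H| = 0.9859 (-0.1 dB), φ = 9.6°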